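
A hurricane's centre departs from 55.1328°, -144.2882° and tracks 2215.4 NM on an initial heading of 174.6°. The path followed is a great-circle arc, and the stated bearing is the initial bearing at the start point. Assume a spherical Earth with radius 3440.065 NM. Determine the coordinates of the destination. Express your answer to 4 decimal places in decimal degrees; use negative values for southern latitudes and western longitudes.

latitude 18.3263°, longitude -140.8759°

δ = 2215.4/3440.065 = 0.643999 rad (36.8985°).
With φ₁ = 55.1328° = 0.962249 rad and θ = 174.6° = 3.047345 rad:
Applying the spherical law of cosines for sides, sin φ₂ = sin φ₁ cos δ + cos φ₁ sin δ cos θ = 0.314428, so φ₂ = 18.3263°.
Δλ = atan2( sin θ sin δ cos φ₁ , cos δ − sin φ₁ sin φ₂ ) = atan2(0.032301, 0.541720) = 0.059557 rad = 3.4123°.
λ₂ = λ₁ + Δλ = -140.8759°.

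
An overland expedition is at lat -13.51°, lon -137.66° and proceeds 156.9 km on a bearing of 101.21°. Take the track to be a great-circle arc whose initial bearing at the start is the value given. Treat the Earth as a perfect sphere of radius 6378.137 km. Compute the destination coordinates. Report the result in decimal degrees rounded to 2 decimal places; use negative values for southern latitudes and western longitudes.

δ = 156.9/6378.137 = 0.024600 rad (1.4095°).
Converting: φ₁ = -0.235794 rad, θ = 1.766448 rad.
sin φ₂ = sin φ₁ cos δ + cos φ₁ sin δ cos θ = (-0.233615)(0.999697) + (0.972329)(0.024597)(-0.194406) = -0.238194
φ₂ = asin(-0.238194) = -0.240506 rad = -13.78°.
Then Δλ = atan2(0.023460, 0.944052) = 0.024845 rad, from sin θ sin δ cos φ₁ over cos δ − sin φ₁ sin φ₂.
λ₂ = -137.66° + 1.42° = -136.24°.

latitude -13.78°, longitude -136.24°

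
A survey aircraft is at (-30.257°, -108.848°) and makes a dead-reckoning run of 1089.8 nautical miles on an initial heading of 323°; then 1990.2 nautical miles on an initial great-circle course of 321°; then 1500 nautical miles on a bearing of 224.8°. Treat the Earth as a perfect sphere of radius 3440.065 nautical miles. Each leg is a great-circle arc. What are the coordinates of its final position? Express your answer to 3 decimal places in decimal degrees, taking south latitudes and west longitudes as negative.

latitude -7.068°, longitude -158.020°

Apply the spherical direct solution leg by leg, carrying full precision between legs.
Leg 1: from (-30.257°, -108.848°), δ = 1089.8/3440.065 = 0.316796 rad, θ = 323° → φ = -15.302°, λ = -120.056°.
Leg 2: from (-15.302°, -120.056°), δ = 1990.2/3440.065 = 0.578536 rad, θ = 321° → φ = 10.890°, λ = -140.569°.
Leg 3: from (10.890°, -140.569°), δ = 1500/3440.065 = 0.436038 rad, θ = 224.8° → φ = -7.068°, λ = -158.020°.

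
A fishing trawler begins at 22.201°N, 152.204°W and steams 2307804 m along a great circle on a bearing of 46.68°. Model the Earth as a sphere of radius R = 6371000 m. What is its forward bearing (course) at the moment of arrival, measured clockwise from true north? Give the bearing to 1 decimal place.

δ = 2307804/6371000 = 0.362236 rad (20.7546°).
Start latitude φ₁ = 0.387481 rad; initial bearing θ = 0.814720 rad.
Destination latitude: φ₂ = arcsin( sin φ₁ cos δ + cos φ₁ sin δ cos θ ) = arcsin(0.578433) = 35.340°.
Then Δλ = atan2(0.238700, 0.716542) = 0.321565 rad, from sin θ sin δ cos φ₁ over cos δ − sin φ₁ sin φ₂.
Hence λ₂ = -152.204° + 18.424° = -133.780°.
The forward bearing on arrival equals the back-azimuth from the destination plus 180°.
Back-azimuth from P₂ (35.3°, -133.8°) to P₁ (22.2°, -152.2°), with Δλ' = λ₁ − λ₂ = -18.4°: atan2( sin Δλ' cos φ₁ , cos φ₂ sin φ₁ − sin φ₂ cos φ₁ cos Δλ' ) = 235.7°.
Final bearing = (235.7° + 180°) mod 360° = 55.7°.

final bearing 55.7°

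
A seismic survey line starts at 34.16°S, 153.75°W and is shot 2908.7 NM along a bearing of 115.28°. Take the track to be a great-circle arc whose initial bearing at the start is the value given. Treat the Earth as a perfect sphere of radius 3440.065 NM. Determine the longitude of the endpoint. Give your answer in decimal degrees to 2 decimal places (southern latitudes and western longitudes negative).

The arc subtends δ = 2908.7/3440.065 = 0.845536 rad at the centre.
With φ₁ = -34.16° = -0.596204 rad and θ = 115.28° = 2.012016 rad:
Applying the spherical law of cosines for sides, sin φ₂ = sin φ₁ cos δ + cos φ₁ sin δ cos θ = -0.636897, so φ₂ = -39.56°.
Then Δλ = atan2(0.559919, 0.305709) = 1.071039 rad, from sin θ sin δ cos φ₁ over cos δ − sin φ₁ sin φ₂.
Hence λ₂ = -153.75° + 61.37° = -92.38°.

longitude -92.38°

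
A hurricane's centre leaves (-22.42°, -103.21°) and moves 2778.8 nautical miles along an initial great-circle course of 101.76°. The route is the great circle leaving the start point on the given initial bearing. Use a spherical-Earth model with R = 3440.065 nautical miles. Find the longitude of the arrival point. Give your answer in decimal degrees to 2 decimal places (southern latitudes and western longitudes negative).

longitude -52.68°

The arc subtends δ = 2778.8/3440.065 = 0.807775 rad at the centre.
Converting: φ₁ = -0.391303 rad, θ = 1.776047 rad.
sin φ₂ = sin φ₁ cos δ + cos φ₁ sin δ cos θ = (-0.381393)(0.691108) + (0.924413)(0.722752)(-0.203813) = -0.399755
φ₂ = asin(-0.399755) = -0.411250 rad = -23.56°.
Δλ = atan2( sin θ sin δ cos φ₁ , cos δ − sin φ₁ sin φ₂ ) = atan2(0.654097, 0.538644) = 0.881894 rad = 50.53°.
Hence λ₂ = -103.21° + 50.53° = -52.68°.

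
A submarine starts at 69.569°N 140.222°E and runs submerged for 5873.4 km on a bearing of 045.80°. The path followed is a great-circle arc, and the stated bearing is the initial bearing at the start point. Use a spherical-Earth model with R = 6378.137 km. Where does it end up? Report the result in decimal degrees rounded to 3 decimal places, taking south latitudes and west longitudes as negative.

Central angle δ = d/R = 0.920865 rad.
Start latitude φ₁ = 1.214208 rad; initial bearing θ = 0.799361 rad.
Applying the spherical law of cosines for sides, sin φ₂ = sin φ₁ cos δ + cos φ₁ sin δ cos θ = 0.760815, so φ₂ = 49.536°.
Then Δλ = atan2(0.199237, -0.107822) = 2.066840 rad, from sin θ sin δ cos φ₁ over cos δ − sin φ₁ sin φ₂.
λ₂ = 140.222° + 118.421° = 258.643°, normalized to (−180°, 180°] → -101.357°.

latitude 49.536°, longitude -101.357°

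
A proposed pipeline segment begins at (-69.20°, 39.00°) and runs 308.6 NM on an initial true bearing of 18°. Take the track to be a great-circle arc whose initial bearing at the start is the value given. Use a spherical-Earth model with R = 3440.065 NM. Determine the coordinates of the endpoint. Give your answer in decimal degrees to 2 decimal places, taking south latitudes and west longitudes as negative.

The arc subtends δ = 308.6/3440.065 = 0.089708 rad at the centre.
With φ₁ = -69.20° = -1.207768 rad and θ = 18° = 0.314159 rad:
sin φ₂ = sin φ₁ cos δ + cos φ₁ sin δ cos θ = (-0.934826)(0.995979) + (0.355107)(0.089587)(0.951057) = -0.900811
φ₂ = asin(-0.900811) = -1.121633 rad = -64.26°.
For the longitude increment, Δλ = atan2( sin θ sin δ cos φ₁, cos δ − sin φ₁ sin φ₂ ) = atan2(0.009831, 0.153878) = 3.66°.
λ₂ = λ₁ + Δλ = 42.66°.

latitude -64.26°, longitude 42.66°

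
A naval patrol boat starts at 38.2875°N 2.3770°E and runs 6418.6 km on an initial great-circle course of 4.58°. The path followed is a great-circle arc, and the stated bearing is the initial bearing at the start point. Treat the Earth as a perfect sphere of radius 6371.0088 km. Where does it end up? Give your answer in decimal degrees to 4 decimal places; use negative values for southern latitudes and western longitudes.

Central angle δ = d/R = 1.007470 rad.
Converting: φ₁ = 0.668243 rad, θ = 0.079936 rad.
Destination latitude: φ₂ = arcsin( sin φ₁ cos δ + cos φ₁ sin δ cos θ ) = arcsin(0.992382) = 82.9233°.
Δλ = atan2( sin θ sin δ cos φ₁ , cos δ − sin φ₁ sin φ₂ ) = atan2(0.052991, -0.080886) = 2.561615 rad = 146.7697°.
λ₂ = λ₁ + Δλ = 149.1467°.

latitude 82.9233°, longitude 149.1467°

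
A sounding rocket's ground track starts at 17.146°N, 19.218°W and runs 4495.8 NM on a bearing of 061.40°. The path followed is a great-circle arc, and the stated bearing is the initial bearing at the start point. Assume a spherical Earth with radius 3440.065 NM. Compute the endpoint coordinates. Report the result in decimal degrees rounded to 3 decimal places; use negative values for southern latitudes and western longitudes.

Central angle δ = d/R = 1.306894 rad.
Converting: φ₁ = 0.299254 rad, θ = 1.071632 rad.
Applying the spherical law of cosines for sides, sin φ₂ = sin φ₁ cos δ + cos φ₁ sin δ cos θ = 0.518482, so φ₂ = 31.230°.
Then Δλ = atan2(0.809917, 0.107998) = 1.438234 rad, from sin θ sin δ cos φ₁ over cos δ − sin φ₁ sin φ₂.
Hence λ₂ = -19.218° + 82.405° = 63.187°.

latitude 31.230°, longitude 63.187°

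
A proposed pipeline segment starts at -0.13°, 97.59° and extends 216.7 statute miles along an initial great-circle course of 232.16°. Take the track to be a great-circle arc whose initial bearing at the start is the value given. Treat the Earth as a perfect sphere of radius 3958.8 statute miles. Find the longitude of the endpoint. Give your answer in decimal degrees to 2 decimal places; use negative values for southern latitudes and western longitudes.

The arc subtends δ = 216.7/3958.8 = 0.054739 rad at the centre.
Converting: φ₁ = -0.002269 rad, θ = 4.051956 rad.
Destination latitude: φ₂ = arcsin( sin φ₁ cos δ + cos φ₁ sin δ cos θ ) = arcsin(-0.035829) = -2.05°.
For the longitude increment, Δλ = atan2( sin θ sin δ cos φ₁, cos δ − sin φ₁ sin φ₂ ) = atan2(-0.043207, 0.998421) = -2.48°.
λ₂ = 97.59° + -2.48° = 95.11°.

longitude 95.11°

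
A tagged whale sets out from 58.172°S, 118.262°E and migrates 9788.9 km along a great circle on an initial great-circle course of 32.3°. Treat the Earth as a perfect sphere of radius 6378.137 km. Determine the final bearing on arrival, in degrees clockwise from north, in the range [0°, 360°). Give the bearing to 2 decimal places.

Angular distance δ = d/R = 9788.9 / 6378.137 = 1.534759 rad.
Converting: φ₁ = -1.015293 rad, θ = 0.563741 rad.
sin φ₂ = sin φ₁ cos δ + cos φ₁ sin δ cos θ = (-0.849635)(0.036030) + (0.527371)(0.999351)(0.845262) = 0.414865
φ₂ = asin(0.414865) = 0.427794 rad = 24.511°.
For the longitude increment, Δλ = atan2( sin θ sin δ cos φ₁, cos δ − sin φ₁ sin φ₂ ) = atan2(0.281619, 0.388514) = 35.937°.
λ₂ = 118.262° + 35.937° = 154.199°.
The forward bearing on arrival equals the back-azimuth from the destination plus 180°.
Back-azimuth from P₂ (24.51°, 154.20°) to P₁ (-58.17°, 118.26°), with Δλ' = λ₁ − λ₂ = -35.94°: atan2( sin Δλ' cos φ₁ , cos φ₂ sin φ₁ − sin φ₂ cos φ₁ cos Δλ' ) = 198.04°.
Final bearing = (198.04° + 180°) mod 360° = 18.04°.

final bearing 18.04°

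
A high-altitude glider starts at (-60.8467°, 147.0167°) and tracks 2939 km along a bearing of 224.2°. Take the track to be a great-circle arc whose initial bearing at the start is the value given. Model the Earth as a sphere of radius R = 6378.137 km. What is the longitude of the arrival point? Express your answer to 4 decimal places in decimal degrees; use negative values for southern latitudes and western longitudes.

longitude 84.0150°

The arc subtends δ = 2939/6378.137 = 0.460793 rad at the centre.
With φ₁ = -60.8467° = -1.061975 rad and θ = 224.2° = 3.913028 rad:
Applying the spherical law of cosines for sides, sin φ₂ = sin φ₁ cos δ + cos φ₁ sin δ cos θ = -0.937526, so φ₂ = -69.6401°.
Δλ = atan2( sin θ sin δ cos φ₁ , cos δ − sin φ₁ sin φ₂ ) = atan2(-0.151016, 0.076941) = -1.099587 rad = -63.0017°.
λ₂ = λ₁ + Δλ = 84.0150°.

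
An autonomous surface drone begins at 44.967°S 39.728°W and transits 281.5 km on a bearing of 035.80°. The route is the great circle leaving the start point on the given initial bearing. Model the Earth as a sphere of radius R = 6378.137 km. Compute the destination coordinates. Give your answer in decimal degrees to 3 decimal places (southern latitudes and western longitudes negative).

δ = 281.5/6378.137 = 0.044135 rad (2.5288°).
With φ₁ = -44.967° = -0.784822 rad and θ = 35.8° = 0.624828 rad:
Applying the spherical law of cosines for sides, sin φ₂ = sin φ₁ cos δ + cos φ₁ sin δ cos θ = -0.680693, so φ₂ = -42.898°.
For the longitude increment, Δλ = atan2( sin θ sin δ cos φ₁, cos δ − sin φ₁ sin φ₂ ) = atan2(0.018260, 0.517981) = 2.019°.
Hence λ₂ = -39.728° + 2.019° = -37.709°.

latitude -42.898°, longitude -37.709°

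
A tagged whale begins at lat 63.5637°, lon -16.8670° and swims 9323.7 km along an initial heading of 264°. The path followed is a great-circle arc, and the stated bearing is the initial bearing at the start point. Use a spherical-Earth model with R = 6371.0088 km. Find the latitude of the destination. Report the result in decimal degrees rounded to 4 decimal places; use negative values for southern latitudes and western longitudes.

Central angle δ = d/R = 1.463457 rad.
Start latitude φ₁ = 1.109396 rad; initial bearing θ = 4.607669 rad.
sin φ₂ = sin φ₁ cos δ + cos φ₁ sin δ cos θ = (0.895430)(0.107133) + (0.445203)(0.994245)(-0.104528) = 0.049662
φ₂ = asin(0.049662) = 0.049682 rad = 2.8466°.
Then Δλ = atan2(-0.440215, 0.062665) = -1.429397 rad, from sin θ sin δ cos φ₁ over cos δ − sin φ₁ sin φ₂.
λ₂ = λ₁ + Δλ = -98.7654°.

latitude 2.8466°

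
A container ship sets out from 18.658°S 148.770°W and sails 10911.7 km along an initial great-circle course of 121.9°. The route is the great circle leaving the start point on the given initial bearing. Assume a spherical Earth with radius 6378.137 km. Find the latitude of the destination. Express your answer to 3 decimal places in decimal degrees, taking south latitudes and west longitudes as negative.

The arc subtends δ = 10911.7/6378.137 = 1.710797 rad at the centre.
Converting: φ₁ = -0.325644 rad, θ = 2.127556 rad.
sin φ₂ = sin φ₁ cos δ + cos φ₁ sin δ cos θ = (-0.319919)(-0.139544) + (0.947445)(0.990216)(-0.528438) = -0.451125
φ₂ = asin(-0.451125) = -0.468025 rad = -26.816°.
Then Δλ = atan2(0.796484, -0.283867) = 1.913162 rad, from sin θ sin δ cos φ₁ over cos δ − sin φ₁ sin φ₂.
λ₂ = λ₁ + Δλ = -39.154°.

latitude -26.816°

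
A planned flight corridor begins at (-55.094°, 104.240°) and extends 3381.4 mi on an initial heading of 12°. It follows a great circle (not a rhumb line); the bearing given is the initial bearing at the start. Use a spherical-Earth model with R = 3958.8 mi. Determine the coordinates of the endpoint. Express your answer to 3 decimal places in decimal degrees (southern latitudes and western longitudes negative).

latitude -6.699°, longitude 113.322°

Central angle δ = d/R = 0.854148 rad.
Converting: φ₁ = -0.961572 rad, θ = 0.209440 rad.
sin φ₂ = sin φ₁ cos δ + cos φ₁ sin δ cos θ = (-0.820092)(0.656861) + (0.572232)(0.754011)(0.978148) = -0.116646
φ₂ = asin(-0.116646) = -0.116912 rad = -6.699°.
For the longitude increment, Δλ = atan2( sin θ sin δ cos φ₁, cos δ − sin φ₁ sin φ₂ ) = atan2(0.089708, 0.561201) = 9.082°.
λ₂ = 104.240° + 9.082° = 113.322°.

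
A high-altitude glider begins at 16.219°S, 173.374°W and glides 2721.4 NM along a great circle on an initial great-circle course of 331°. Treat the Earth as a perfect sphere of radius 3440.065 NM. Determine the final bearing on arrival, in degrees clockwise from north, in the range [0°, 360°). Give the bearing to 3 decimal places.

final bearing 329.461°

Central angle δ = d/R = 0.791090 rad.
Converting: φ₁ = -0.283075 rad, θ = 5.777040 rad.
Destination latitude: φ₂ = arcsin( sin φ₁ cos δ + cos φ₁ sin δ cos θ ) = arcsin(0.400832) = 23.630°.
Then Δλ = atan2(-0.331037, 0.815027) = -0.385811 rad, from sin θ sin δ cos φ₁ over cos δ − sin φ₁ sin φ₂.
λ₂ = -173.374° + -22.105° = -195.479°, normalized to (−180°, 180°] → 164.521°.
The forward bearing on arrival equals the back-azimuth from the destination plus 180°.
Back-azimuth from P₂ (23.630°, 164.521°) to P₁ (-16.219°, -173.374°), with Δλ' = λ₁ − λ₂ = -337.895°: atan2( sin Δλ' cos φ₁ , cos φ₂ sin φ₁ − sin φ₂ cos φ₁ cos Δλ' ) = 149.461°.
Final bearing = (149.461° + 180°) mod 360° = 329.461°.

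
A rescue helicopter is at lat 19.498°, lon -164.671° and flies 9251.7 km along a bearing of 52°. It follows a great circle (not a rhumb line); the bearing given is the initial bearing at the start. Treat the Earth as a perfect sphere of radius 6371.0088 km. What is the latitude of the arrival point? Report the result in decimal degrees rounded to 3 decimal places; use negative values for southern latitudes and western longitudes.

latitude 38.009°

δ = 9251.7/6371.0088 = 1.452156 rad (83.2024°).
With φ₁ = 19.498° = 0.340304 rad and θ = 52° = 0.907571 rad:
Applying the spherical law of cosines for sides, sin φ₂ = sin φ₁ cos δ + cos φ₁ sin δ cos θ = 0.615782, so φ₂ = 38.009°.
For the longitude increment, Δλ = atan2( sin θ sin δ cos φ₁, cos δ − sin φ₁ sin φ₂ ) = atan2(0.737599, -0.087170) = 96.740°.
λ₂ = λ₁ + Δλ = -67.931°.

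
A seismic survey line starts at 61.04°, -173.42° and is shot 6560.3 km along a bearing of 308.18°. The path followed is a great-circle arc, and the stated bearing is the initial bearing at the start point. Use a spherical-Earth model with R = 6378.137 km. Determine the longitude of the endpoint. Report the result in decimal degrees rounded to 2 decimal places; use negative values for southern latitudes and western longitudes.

Central angle δ = d/R = 1.028561 rad.
Converting: φ₁ = 1.065349 rad, θ = 5.378756 rad.
Destination latitude: φ₂ = arcsin( sin φ₁ cos δ + cos φ₁ sin δ cos θ ) = arcsin(0.707891) = 45.06°.
Δλ = atan2( sin θ sin δ cos φ₁ , cos δ − sin φ₁ sin φ₂ ) = atan2(-0.326019, -0.103323) = -1.877706 rad = -107.58°.
λ₂ = -173.42° + -107.58° = -281.00°, normalized to (−180°, 180°] → 79.00°.

longitude 79.00°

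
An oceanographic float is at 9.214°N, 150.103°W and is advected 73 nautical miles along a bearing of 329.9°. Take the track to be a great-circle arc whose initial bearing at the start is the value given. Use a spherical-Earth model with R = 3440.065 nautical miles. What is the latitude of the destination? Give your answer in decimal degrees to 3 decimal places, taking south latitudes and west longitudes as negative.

δ = 73/3440.065 = 0.021221 rad (1.2158°).
With φ₁ = 9.214° = 0.160815 rad and θ = 329.9° = 5.757841 rad:
sin φ₂ = sin φ₁ cos δ + cos φ₁ sin δ cos θ = (0.160122)(0.999775) + (0.987097)(0.021219)(0.865151) = 0.178207
φ₂ = asin(0.178207) = 0.179164 rad = 10.265°.
For the longitude increment, Δλ = atan2( sin θ sin δ cos φ₁, cos δ − sin φ₁ sin φ₂ ) = atan2(-0.010504, 0.971240) = -0.620°.
Hence λ₂ = -150.103° + -0.620° = -150.723°.

latitude 10.265°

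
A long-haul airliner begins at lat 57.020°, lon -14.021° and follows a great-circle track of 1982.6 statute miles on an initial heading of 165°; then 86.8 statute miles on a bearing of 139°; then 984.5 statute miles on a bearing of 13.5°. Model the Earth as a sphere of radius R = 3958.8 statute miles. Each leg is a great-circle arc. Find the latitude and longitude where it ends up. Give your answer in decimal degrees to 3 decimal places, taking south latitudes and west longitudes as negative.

Apply the spherical direct solution leg by leg, carrying full precision between legs.
Leg 1: from (57.020°, -14.021°), δ = 1982.6/3958.8 = 0.500808 rad, θ = 165° → φ = 28.907°, λ = -5.860°.
Leg 2: from (28.907°, -5.860°), δ = 86.8/3958.8 = 0.021926 rad, θ = 139° → φ = 27.956°, λ = -4.927°.
Leg 3: from (27.956°, -4.927°), δ = 984.5/3958.8 = 0.248686 rad, θ = 13.5° → φ = 41.741°, λ = -0.511°.

latitude 41.741°, longitude -0.511°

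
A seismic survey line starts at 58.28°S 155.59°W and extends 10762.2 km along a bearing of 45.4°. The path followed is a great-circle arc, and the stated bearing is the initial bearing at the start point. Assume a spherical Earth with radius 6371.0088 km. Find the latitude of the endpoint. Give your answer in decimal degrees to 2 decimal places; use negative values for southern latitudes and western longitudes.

latitude 27.85°

The arc subtends δ = 10762.2/6371.0088 = 1.689246 rad at the centre.
Start latitude φ₁ = -1.017178 rad; initial bearing θ = 0.792379 rad.
Applying the spherical law of cosines for sides, sin φ₂ = sin φ₁ cos δ + cos φ₁ sin δ cos θ = 0.467104, so φ₂ = 27.85°.
Δλ = atan2( sin θ sin δ cos φ₁ , cos δ − sin φ₁ sin φ₂ ) = atan2(0.371738, 0.279159) = 0.926683 rad = 53.10°.
Hence λ₂ = -155.59° + 53.10° = -102.49°.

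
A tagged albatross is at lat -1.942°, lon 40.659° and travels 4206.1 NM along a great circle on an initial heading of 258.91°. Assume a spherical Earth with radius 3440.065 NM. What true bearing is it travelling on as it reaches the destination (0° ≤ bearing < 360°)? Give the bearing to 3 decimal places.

final bearing 268.031°

Angular distance δ = d/R = 4206.1 / 3440.065 = 1.222680 rad.
Start latitude φ₁ = -0.033894 rad; initial bearing θ = 4.518832 rad.
Applying the spherical law of cosines for sides, sin φ₂ = sin φ₁ cos δ + cos φ₁ sin δ cos θ = -0.192269, so φ₂ = -11.085°.
For the longitude increment, Δλ = atan2( sin θ sin δ cos φ₁, cos δ − sin φ₁ sin φ₂ ) = atan2(-0.921934, 0.334612) = -70.052°.
Hence λ₂ = 40.659° + -70.052° = -29.393°.
The forward bearing on arrival equals the back-azimuth from the destination plus 180°.
Back-azimuth from P₂ (-11.085°, -29.393°) to P₁ (-1.942°, 40.659°), with Δλ' = λ₁ − λ₂ = 70.052°: atan2( sin Δλ' cos φ₁ , cos φ₂ sin φ₁ − sin φ₂ cos φ₁ cos Δλ' ) = 88.031°.
Final bearing = (88.031° + 180°) mod 360° = 268.031°.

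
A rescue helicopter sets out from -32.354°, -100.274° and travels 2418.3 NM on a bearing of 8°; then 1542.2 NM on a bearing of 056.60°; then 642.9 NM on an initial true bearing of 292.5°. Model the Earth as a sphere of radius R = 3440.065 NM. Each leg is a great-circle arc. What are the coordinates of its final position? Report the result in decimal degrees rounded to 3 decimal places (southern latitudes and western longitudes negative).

latitude 24.594°, longitude -83.166°

Apply the spherical direct solution leg by leg, carrying full precision between legs.
Leg 1: from (-32.354°, -100.274°), δ = 2418.3/3440.065 = 0.702981 rad, θ = 8° → φ = 7.616°, λ = -95.066°.
Leg 2: from (7.616°, -95.066°), δ = 1542.2/3440.065 = 0.448305 rad, θ = 56.6° → φ = 20.851°, λ = -72.284°.
Leg 3: from (20.851°, -72.284°), δ = 642.9/3440.065 = 0.186886 rad, θ = 292.5° → φ = 24.594°, λ = -83.166°.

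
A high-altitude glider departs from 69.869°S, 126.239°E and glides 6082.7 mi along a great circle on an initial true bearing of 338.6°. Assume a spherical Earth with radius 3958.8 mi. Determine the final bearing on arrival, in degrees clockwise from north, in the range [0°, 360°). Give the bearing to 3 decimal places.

The arc subtends δ = 6082.7/3958.8 = 1.536501 rad at the centre.
Converting: φ₁ = -1.219444 rad, θ = 5.909685 rad.
Destination latitude: φ₂ = arcsin( sin φ₁ cos δ + cos φ₁ sin δ cos θ ) = arcsin(0.288057) = 16.742°.
Δλ = atan2( sin θ sin δ cos φ₁ , cos δ − sin φ₁ sin φ₂ ) = atan2(-0.125505, 0.304748) = -0.390665 rad = -22.383°.
Hence λ₂ = 126.239° + -22.383° = 103.856°.
The forward bearing on arrival equals the back-azimuth from the destination plus 180°.
Back-azimuth from P₂ (16.742°, 103.856°) to P₁ (-69.869°, 126.239°), with Δλ' = λ₁ − λ₂ = 22.383°: atan2( sin Δλ' cos φ₁ , cos φ₂ sin φ₁ − sin φ₂ cos φ₁ cos Δλ' ) = 172.465°.
Final bearing = (172.465° + 180°) mod 360° = 352.465°.

final bearing 352.465°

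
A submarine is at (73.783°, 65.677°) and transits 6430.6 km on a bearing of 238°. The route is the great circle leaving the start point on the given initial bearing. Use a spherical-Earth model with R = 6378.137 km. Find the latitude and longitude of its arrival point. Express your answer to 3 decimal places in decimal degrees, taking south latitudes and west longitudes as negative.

latitude 22.765°, longitude 14.603°

Central angle δ = d/R = 1.008225 rad.
Start latitude φ₁ = 1.287756 rad; initial bearing θ = 4.153884 rad.
Destination latitude: φ₂ = arcsin( sin φ₁ cos δ + cos φ₁ sin δ cos θ ) = arcsin(0.386955) = 22.765°.
Δλ = atan2( sin θ sin δ cos φ₁ , cos δ − sin φ₁ sin φ₂ ) = atan2(-0.200339, 0.161805) = -0.891407 rad = -51.074°.
Hence λ₂ = 65.677° + -51.074° = 14.603°.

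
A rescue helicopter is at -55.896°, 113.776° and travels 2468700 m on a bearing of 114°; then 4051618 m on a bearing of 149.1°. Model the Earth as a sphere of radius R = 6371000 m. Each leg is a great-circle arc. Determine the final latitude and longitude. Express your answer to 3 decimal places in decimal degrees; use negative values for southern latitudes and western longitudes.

latitude -72.220°, longitude -112.128°

Apply the spherical direct solution leg by leg, carrying full precision between legs.
Leg 1: from (-55.896°, 113.776°), δ = 2468700/6371000 = 0.387490 rad, θ = 114° → φ = -58.518°, λ = 155.153°.
Leg 2: from (-58.518°, 155.153°), δ = 4051618/6371000 = 0.635947 rad, θ = 149.1° → φ = -72.220°, λ = -112.128°.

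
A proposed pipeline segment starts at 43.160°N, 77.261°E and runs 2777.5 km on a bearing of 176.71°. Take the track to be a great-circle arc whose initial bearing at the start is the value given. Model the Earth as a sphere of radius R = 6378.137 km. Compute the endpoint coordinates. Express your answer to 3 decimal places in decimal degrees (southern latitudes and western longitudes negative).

latitude 18.240°, longitude 78.722°

The arc subtends δ = 2777.5/6378.137 = 0.435472 rad at the centre.
Converting: φ₁ = 0.753284 rad, θ = 3.084171 rad.
sin φ₂ = sin φ₁ cos δ + cos φ₁ sin δ cos θ = (0.684038)(0.906671) + (0.729446)(0.421838)(-0.998352) = 0.312996
φ₂ = asin(0.312996) = 0.318346 rad = 18.240°.
Then Δλ = atan2(0.017659, 0.692570) = 0.025493 rad, from sin θ sin δ cos φ₁ over cos δ − sin φ₁ sin φ₂.
Hence λ₂ = 77.261° + 1.461° = 78.722°.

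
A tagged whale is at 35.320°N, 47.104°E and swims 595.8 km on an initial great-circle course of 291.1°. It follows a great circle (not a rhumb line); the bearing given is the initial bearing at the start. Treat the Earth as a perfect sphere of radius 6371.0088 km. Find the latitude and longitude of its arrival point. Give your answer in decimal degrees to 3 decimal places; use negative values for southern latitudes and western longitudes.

latitude 37.088°, longitude 40.834°

Central angle δ = d/R = 0.093517 rad.
With φ₁ = 35.320° = 0.616450 rad and θ = 291.1° = 5.080653 rad:
Applying the spherical law of cosines for sides, sin φ₂ = sin φ₁ cos δ + cos φ₁ sin δ cos θ = 0.603045, so φ₂ = 37.088°.
Then Δλ = atan2(-0.071085, 0.646984) = -0.109432 rad, from sin θ sin δ cos φ₁ over cos δ − sin φ₁ sin φ₂.
λ₂ = 47.104° + -6.270° = 40.834°.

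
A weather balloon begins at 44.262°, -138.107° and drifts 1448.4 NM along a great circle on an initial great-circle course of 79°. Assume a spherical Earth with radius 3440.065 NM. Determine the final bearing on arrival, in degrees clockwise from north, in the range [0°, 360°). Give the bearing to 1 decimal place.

Central angle δ = d/R = 0.421039 rad.
Start latitude φ₁ = 0.772518 rad; initial bearing θ = 1.378810 rad.
sin φ₂ = sin φ₁ cos δ + cos φ₁ sin δ cos θ = (0.697940)(0.912665) + (0.716156)(0.408709)(0.190809) = 0.692835
φ₂ = asin(0.692835) = 0.765414 rad = 43.855°.
Δλ = atan2( sin θ sin δ cos φ₁ , cos δ − sin φ₁ sin φ₂ ) = atan2(0.287321, 0.429107) = 0.590016 rad = 33.805°.
Hence λ₂ = -138.107° + 33.805° = -104.302°.
The forward bearing on arrival equals the back-azimuth from the destination plus 180°.
Back-azimuth from P₂ (43.9°, -104.3°) to P₁ (44.3°, -138.1°), with Δλ' = λ₁ − λ₂ = -33.8°: atan2( sin Δλ' cos φ₁ , cos φ₂ sin φ₁ − sin φ₂ cos φ₁ cos Δλ' ) = 282.9°.
Final bearing = (282.9° + 180°) mod 360° = 102.9°.

final bearing 102.9°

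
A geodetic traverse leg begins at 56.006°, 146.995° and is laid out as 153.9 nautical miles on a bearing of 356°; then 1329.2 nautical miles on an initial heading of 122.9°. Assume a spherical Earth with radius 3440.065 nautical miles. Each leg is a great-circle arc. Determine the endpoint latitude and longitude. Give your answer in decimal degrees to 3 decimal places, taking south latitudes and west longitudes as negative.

Apply the spherical direct solution leg by leg, carrying full precision between legs.
Leg 1: from (56.006°, 146.995°), δ = 153.9/3440.065 = 0.044738 rad, θ = 356° → φ = 58.563°, λ = 146.652°.
Leg 2: from (58.563°, 146.652°), δ = 1329.2/3440.065 = 0.386388 rad, θ = 122.9° → φ = 43.121°, λ = 172.342°.

latitude 43.121°, longitude 172.342°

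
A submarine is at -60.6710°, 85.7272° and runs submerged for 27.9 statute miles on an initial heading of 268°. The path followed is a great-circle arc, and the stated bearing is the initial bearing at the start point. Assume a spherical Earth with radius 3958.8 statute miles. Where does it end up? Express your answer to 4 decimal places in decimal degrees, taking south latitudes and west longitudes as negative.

δ = 27.9/3958.8 = 0.007048 rad (0.4038°).
With φ₁ = -60.6710° = -1.058909 rad and θ = 268° = 4.677482 rad:
Destination latitude: φ₂ = arcsin( sin φ₁ cos δ + cos φ₁ sin δ cos θ ) = arcsin(-0.871920) = -60.6826°.
Then Δλ = atan2(-0.003450, 0.239816) = -0.014385 rad, from sin θ sin δ cos φ₁ over cos δ − sin φ₁ sin φ₂.
Hence λ₂ = 85.7272° + -0.8242° = 84.9030°.

latitude -60.6826°, longitude 84.9030°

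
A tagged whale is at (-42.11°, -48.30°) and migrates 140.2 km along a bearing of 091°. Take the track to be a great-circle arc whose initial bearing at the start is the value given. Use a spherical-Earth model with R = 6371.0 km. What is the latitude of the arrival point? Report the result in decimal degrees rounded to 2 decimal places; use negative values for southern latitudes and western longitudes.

The arc subtends δ = 140.2/6371 = 0.022006 rad at the centre.
With φ₁ = -42.11° = -0.734958 rad and θ = 91° = 1.588250 rad:
Applying the spherical law of cosines for sides, sin φ₂ = sin φ₁ cos δ + cos φ₁ sin δ cos θ = -0.670679, so φ₂ = -42.12°.
Δλ = atan2( sin θ sin δ cos φ₁ , cos δ − sin φ₁ sin φ₂ ) = atan2(0.016322, 0.550030) = 0.029665 rad = 1.70°.
λ₂ = λ₁ + Δλ = -46.60°.

latitude -42.12°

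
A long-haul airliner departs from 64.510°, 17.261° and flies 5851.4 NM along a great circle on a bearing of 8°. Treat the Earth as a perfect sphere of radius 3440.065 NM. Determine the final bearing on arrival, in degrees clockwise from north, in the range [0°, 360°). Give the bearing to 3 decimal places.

final bearing 176.394°

δ = 5851.4/3440.065 = 1.700956 rad (97.4576°).
Converting: φ₁ = 1.125912 rad, θ = 0.139626 rad.
Applying the spherical law of cosines for sides, sin φ₂ = sin φ₁ cos δ + cos φ₁ sin δ cos θ = 0.305402, so φ₂ = 17.782°.
For the longitude increment, Δλ = atan2( sin θ sin δ cos φ₁, cos δ − sin φ₁ sin φ₂ ) = atan2(0.059387, -0.405467) = 171.667°.
λ₂ = 17.261° + 171.667° = 188.928°, normalized to (−180°, 180°] → -171.072°.
The forward bearing on arrival equals the back-azimuth from the destination plus 180°.
Back-azimuth from P₂ (17.782°, -171.072°) to P₁ (64.510°, 17.261°), with Δλ' = λ₁ − λ₂ = 188.333°: atan2( sin Δλ' cos φ₁ , cos φ₂ sin φ₁ − sin φ₂ cos φ₁ cos Δλ' ) = 356.394°.
Final bearing = (356.394° + 180°) mod 360° = 176.394°.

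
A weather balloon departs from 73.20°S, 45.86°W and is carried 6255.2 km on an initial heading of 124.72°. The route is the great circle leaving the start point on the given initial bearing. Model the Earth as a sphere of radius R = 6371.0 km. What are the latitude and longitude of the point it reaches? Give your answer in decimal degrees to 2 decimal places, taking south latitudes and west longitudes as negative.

The arc subtends δ = 6255.2/6371 = 0.981824 rad at the centre.
With φ₁ = -73.20° = -1.277581 rad and θ = 124.72° = 2.176775 rad:
Applying the spherical law of cosines for sides, sin φ₂ = sin φ₁ cos δ + cos φ₁ sin δ cos θ = -0.668683, so φ₂ = -41.97°.
Δλ = atan2( sin θ sin δ cos φ₁ , cos δ − sin φ₁ sin φ₂ ) = atan2(0.197541, -0.084637) = 1.975587 rad = 113.19°.
λ₂ = -45.86° + 113.19° = 67.33°.

latitude -41.97°, longitude 67.33°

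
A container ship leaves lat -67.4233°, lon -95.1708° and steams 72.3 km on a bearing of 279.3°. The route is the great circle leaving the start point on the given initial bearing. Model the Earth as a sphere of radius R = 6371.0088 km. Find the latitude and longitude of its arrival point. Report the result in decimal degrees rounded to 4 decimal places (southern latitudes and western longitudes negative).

Central angle δ = d/R = 0.011348 rad.
Start latitude φ₁ = -1.176759 rad; initial bearing θ = 4.874705 rad.
Applying the spherical law of cosines for sides, sin φ₂ = sin φ₁ cos δ + cos φ₁ sin δ cos θ = -0.922603, so φ₂ = -67.3096°.
Then Δλ = atan2(-0.004299, 0.148035) = -0.029035 rad, from sin θ sin δ cos φ₁ over cos δ − sin φ₁ sin φ₂.
λ₂ = λ₁ + Δλ = -96.8344°.

latitude -67.3096°, longitude -96.8344°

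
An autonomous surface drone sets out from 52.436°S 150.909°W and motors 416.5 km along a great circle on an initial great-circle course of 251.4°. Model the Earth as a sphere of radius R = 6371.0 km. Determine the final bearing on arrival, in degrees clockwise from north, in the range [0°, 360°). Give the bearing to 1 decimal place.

final bearing 256.2°

Angular distance δ = d/R = 416.5 / 6371 = 0.065374 rad.
Start latitude φ₁ = -0.915181 rad; initial bearing θ = 4.387758 rad.
Destination latitude: φ₂ = arcsin( sin φ₁ cos δ + cos φ₁ sin δ cos θ ) = arcsin(-0.803683) = -53.483°.
Δλ = atan2( sin θ sin δ cos φ₁ , cos δ − sin φ₁ sin φ₂ ) = atan2(-0.037747, 0.360806) = -0.104238 rad = -5.972°.
λ₂ = -150.909° + -5.972° = -156.881°.
The forward bearing on arrival equals the back-azimuth from the destination plus 180°.
Back-azimuth from P₂ (-53.5°, -156.9°) to P₁ (-52.4°, -150.9°), with Δλ' = λ₁ − λ₂ = 6.0°: atan2( sin Δλ' cos φ₁ , cos φ₂ sin φ₁ − sin φ₂ cos φ₁ cos Δλ' ) = 76.2°.
Final bearing = (76.2° + 180°) mod 360° = 256.2°.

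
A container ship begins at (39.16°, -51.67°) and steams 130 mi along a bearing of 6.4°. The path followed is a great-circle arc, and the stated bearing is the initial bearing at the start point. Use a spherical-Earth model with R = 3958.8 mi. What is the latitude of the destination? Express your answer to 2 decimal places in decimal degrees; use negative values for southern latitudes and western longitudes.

Angular distance δ = d/R = 130 / 3958.8 = 0.032838 rad.
With φ₁ = 39.16° = 0.683471 rad and θ = 6.4° = 0.111701 rad:
Applying the spherical law of cosines for sides, sin φ₂ = sin φ₁ cos δ + cos φ₁ sin δ cos θ = 0.656447, so φ₂ = 41.03°.
Then Δλ = atan2(0.002838, 0.584923) = 0.004851 rad, from sin θ sin δ cos φ₁ over cos δ − sin φ₁ sin φ₂.
Hence λ₂ = -51.67° + 0.28° = -51.39°.

latitude 41.03°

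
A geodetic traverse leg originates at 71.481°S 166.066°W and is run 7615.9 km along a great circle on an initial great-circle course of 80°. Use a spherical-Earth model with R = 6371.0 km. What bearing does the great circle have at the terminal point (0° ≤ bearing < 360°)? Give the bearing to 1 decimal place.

The arc subtends δ = 7615.9/6371 = 1.195401 rad at the centre.
Start latitude φ₁ = -1.247579 rad; initial bearing θ = 1.396263 rad.
Destination latitude: φ₂ = arcsin( sin φ₁ cos δ + cos φ₁ sin δ cos θ ) = arcsin(-0.296342) = -17.238°.
For the longitude increment, Δλ = atan2( sin θ sin δ cos φ₁, cos δ − sin φ₁ sin φ₂ ) = atan2(0.291012, 0.085644) = 73.601°.
Hence λ₂ = -166.066° + 73.601° = -92.465°.
The forward bearing on arrival equals the back-azimuth from the destination plus 180°.
Back-azimuth from P₂ (-17.2°, -92.5°) to P₁ (-71.5°, -166.1°), with Δλ' = λ₁ − λ₂ = -73.6°: atan2( sin Δλ' cos φ₁ , cos φ₂ sin φ₁ − sin φ₂ cos φ₁ cos Δλ' ) = 199.1°.
Final bearing = (199.1° + 180°) mod 360° = 19.1°.

final bearing 19.1°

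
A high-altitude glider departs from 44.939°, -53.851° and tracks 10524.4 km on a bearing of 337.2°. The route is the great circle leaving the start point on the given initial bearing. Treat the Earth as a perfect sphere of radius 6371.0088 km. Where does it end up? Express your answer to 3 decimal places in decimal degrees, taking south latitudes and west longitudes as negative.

Angular distance δ = d/R = 10524.4 / 6371.0088 = 1.651920 rad.
Start latitude φ₁ = 0.784334 rad; initial bearing θ = 5.885250 rad.
Destination latitude: φ₂ = arcsin( sin φ₁ cos δ + cos φ₁ sin δ cos θ ) = arcsin(0.593164) = 36.382°.
Δλ = atan2( sin θ sin δ cos φ₁ , cos δ − sin φ₁ sin φ₂ ) = atan2(-0.273404, -0.500019) = -2.641218 rad = -151.331°.
λ₂ = -53.851° + -151.331° = -205.182°, normalized to (−180°, 180°] → 154.818°.

latitude 36.382°, longitude 154.818°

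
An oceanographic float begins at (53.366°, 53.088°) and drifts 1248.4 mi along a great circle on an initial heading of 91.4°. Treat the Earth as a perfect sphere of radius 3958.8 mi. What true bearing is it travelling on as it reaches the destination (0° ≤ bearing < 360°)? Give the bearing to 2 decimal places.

final bearing 113.77°

Central angle δ = d/R = 0.315348 rad.
Start latitude φ₁ = 0.931412 rad; initial bearing θ = 1.595231 rad.
Applying the spherical law of cosines for sides, sin φ₂ = sin φ₁ cos δ + cos φ₁ sin δ cos θ = 0.758371, so φ₂ = 49.321°.
For the longitude increment, Δλ = atan2( sin θ sin δ cos φ₁, cos δ − sin φ₁ sin φ₂ ) = atan2(0.185010, 0.342123) = 28.403°.
Hence λ₂ = 53.088° + 28.403° = 81.491°.
The forward bearing on arrival equals the back-azimuth from the destination plus 180°.
Back-azimuth from P₂ (49.32°, 81.49°) to P₁ (53.37°, 53.09°), with Δλ' = λ₁ − λ₂ = -28.40°: atan2( sin Δλ' cos φ₁ , cos φ₂ sin φ₁ − sin φ₂ cos φ₁ cos Δλ' ) = 293.77°.
Final bearing = (293.77° + 180°) mod 360° = 113.77°.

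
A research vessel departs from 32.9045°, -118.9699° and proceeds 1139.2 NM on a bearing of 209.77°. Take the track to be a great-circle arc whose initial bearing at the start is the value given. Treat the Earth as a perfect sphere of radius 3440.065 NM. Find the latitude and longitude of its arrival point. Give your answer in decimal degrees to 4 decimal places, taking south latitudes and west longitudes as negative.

latitude 16.0677°, longitude -128.6414°

Angular distance δ = d/R = 1139.2 / 3440.065 = 0.331157 rad.
With φ₁ = 32.9045° = 0.574292 rad and θ = 209.77° = 3.661177 rad:
sin φ₂ = sin φ₁ cos δ + cos φ₁ sin δ cos θ = (0.543240)(0.945667) + (0.839577)(0.325137)(-0.868026) = 0.276773
φ₂ = asin(0.276773) = 0.280434 rad = 16.0677°.
Then Δλ = atan2(-0.135539, 0.795313) = -0.168800 rad, from sin θ sin δ cos φ₁ over cos δ − sin φ₁ sin φ₂.
Hence λ₂ = -118.9699° + -9.6715° = -128.6414°.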